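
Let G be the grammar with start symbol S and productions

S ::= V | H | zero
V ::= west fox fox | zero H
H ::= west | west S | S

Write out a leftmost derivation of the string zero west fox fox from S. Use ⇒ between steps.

S ⇒ V   [S ::= V]
V ⇒ zero H   [V ::= zero H]
zero H ⇒ zero S   [H ::= S]
zero S ⇒ zero V   [S ::= V]
zero V ⇒ zero west fox fox   [V ::= west fox fox]

S ⇒ V ⇒ zero H ⇒ zero S ⇒ zero V ⇒ zero west fox fox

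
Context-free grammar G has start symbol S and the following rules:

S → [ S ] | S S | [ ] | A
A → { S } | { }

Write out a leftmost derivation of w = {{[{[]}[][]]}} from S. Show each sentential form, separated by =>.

S=>A=>{S}=>{A}=>{{S}}=>{{[S]}}=>{{[SS]}}=>{{[SSS]}}=>{{[ASS]}}=>{{[{S}SS]}}=>{{[{[]}SS]}}=>{{[{[]}[]S]}}=>{{[{[]}[][]]}}

S => A   [S → A]
A => {S}   [A → { S }]
{S} => {A}   [S → A]
{A} => {{S}}   [A → { S }]
{{S}} => {{[S]}}   [S → [ S ]]
{{[S]}} => {{[SS]}}   [S → S S]
{{[SS]}} => {{[SSS]}}   [S → S S]
{{[SSS]}} => {{[ASS]}}   [S → A]
{{[ASS]}} => {{[{S}SS]}}   [A → { S }]
{{[{S}SS]}} => {{[{[]}SS]}}   [S → [ ]]
{{[{[]}SS]}} => {{[{[]}[]S]}}   [S → [ ]]
{{[{[]}[]S]}} => {{[{[]}[][]]}}   [S → [ ]]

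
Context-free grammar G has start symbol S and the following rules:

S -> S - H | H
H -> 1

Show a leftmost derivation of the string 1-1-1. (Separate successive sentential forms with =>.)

S=>S-H=>S-H-H=>H-H-H=>1-H-H=>1-1-H=>1-1-1

S => S-H   [S -> S - H]
S-H => S-H-H   [S -> S - H]
S-H-H => H-H-H   [S -> H]
H-H-H => 1-H-H   [H -> 1]
1-H-H => 1-1-H   [H -> 1]
1-1-H => 1-1-1   [H -> 1]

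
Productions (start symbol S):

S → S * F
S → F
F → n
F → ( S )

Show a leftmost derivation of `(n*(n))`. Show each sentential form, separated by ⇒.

S ⇒ F   [S → F]
F ⇒ (S)   [F → ( S )]
(S) ⇒ (S*F)   [S → S * F]
(S*F) ⇒ (F*F)   [S → F]
(F*F) ⇒ (n*F)   [F → n]
(n*F) ⇒ (n*(S))   [F → ( S )]
(n*(S)) ⇒ (n*(F))   [S → F]
(n*(F)) ⇒ (n*(n))   [F → n]

S⇒F⇒(S)⇒(S*F)⇒(F*F)⇒(n*F)⇒(n*(S))⇒(n*(F))⇒(n*(n))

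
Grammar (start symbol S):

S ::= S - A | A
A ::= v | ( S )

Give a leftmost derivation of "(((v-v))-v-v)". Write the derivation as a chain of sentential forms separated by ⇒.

S ⇒ A   [S ::= A]
A ⇒ (S)   [A ::= ( S )]
(S) ⇒ (S-A)   [S ::= S - A]
(S-A) ⇒ (S-A-A)   [S ::= S - A]
(S-A-A) ⇒ (A-A-A)   [S ::= A]
(A-A-A) ⇒ ((S)-A-A)   [A ::= ( S )]
((S)-A-A) ⇒ ((A)-A-A)   [S ::= A]
((A)-A-A) ⇒ (((S))-A-A)   [A ::= ( S )]
(((S))-A-A) ⇒ (((S-A))-A-A)   [S ::= S - A]
(((S-A))-A-A) ⇒ (((A-A))-A-A)   [S ::= A]
(((A-A))-A-A) ⇒ (((v-A))-A-A)   [A ::= v]
(((v-A))-A-A) ⇒ (((v-v))-A-A)   [A ::= v]
(((v-v))-A-A) ⇒ (((v-v))-v-A)   [A ::= v]
(((v-v))-v-A) ⇒ (((v-v))-v-v)   [A ::= v]

S ⇒ A ⇒ (S) ⇒ (S-A) ⇒ (S-A-A) ⇒ (A-A-A) ⇒ ((S)-A-A) ⇒ ((A)-A-A) ⇒ (((S))-A-A) ⇒ (((S-A))-A-A) ⇒ (((A-A))-A-A) ⇒ (((v-A))-A-A) ⇒ (((v-v))-A-A) ⇒ (((v-v))-v-A) ⇒ (((v-v))-v-v)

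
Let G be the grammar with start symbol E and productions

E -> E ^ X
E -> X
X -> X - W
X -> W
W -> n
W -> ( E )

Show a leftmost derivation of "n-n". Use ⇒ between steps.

E ⇒ X ⇒ X-W ⇒ W-W ⇒ n-W ⇒ n-n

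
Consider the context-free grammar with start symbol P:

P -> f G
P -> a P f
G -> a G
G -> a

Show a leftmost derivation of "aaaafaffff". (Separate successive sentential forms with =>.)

P => aPf => aaPff => aaaPfff => aaaaPffff => aaaafGffff => aaaafaffff

P => aPf   [P -> a P f]
aPf => aaPff   [P -> a P f]
aaPff => aaaPfff   [P -> a P f]
aaaPfff => aaaaPffff   [P -> a P f]
aaaaPffff => aaaafGffff   [P -> f G]
aaaafGffff => aaaafaffff   [G -> a]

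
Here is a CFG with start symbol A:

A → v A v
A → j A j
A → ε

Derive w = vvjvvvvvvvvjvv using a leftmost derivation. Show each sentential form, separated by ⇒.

A ⇒ vAv   [A → v A v]
vAv ⇒ vvAvv   [A → v A v]
vvAvv ⇒ vvjAjvv   [A → j A j]
vvjAjvv ⇒ vvjvAvjvv   [A → v A v]
vvjvAvjvv ⇒ vvjvvAvvjvv   [A → v A v]
vvjvvAvvjvv ⇒ vvjvvvAvvvjvv   [A → v A v]
vvjvvvAvvvjvv ⇒ vvjvvvvAvvvvjvv   [A → v A v]
vvjvvvvAvvvvjvv ⇒ vvjvvvvvvvvjvv   [A → ε]

A ⇒ vAv ⇒ vvAvv ⇒ vvjAjvv ⇒ vvjvAvjvv ⇒ vvjvvAvvjvv ⇒ vvjvvvAvvvjvv ⇒ vvjvvvvAvvvvjvv ⇒ vvjvvvvvvvvjvv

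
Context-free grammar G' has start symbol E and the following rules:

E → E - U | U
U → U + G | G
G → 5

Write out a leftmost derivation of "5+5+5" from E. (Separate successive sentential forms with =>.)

E => U   [E → U]
U => U+G   [U → U + G]
U+G => U+G+G   [U → U + G]
U+G+G => G+G+G   [U → G]
G+G+G => 5+G+G   [G → 5]
5+G+G => 5+5+G   [G → 5]
5+5+G => 5+5+5   [G → 5]

E => U => U+G => U+G+G => G+G+G => 5+G+G => 5+5+G => 5+5+5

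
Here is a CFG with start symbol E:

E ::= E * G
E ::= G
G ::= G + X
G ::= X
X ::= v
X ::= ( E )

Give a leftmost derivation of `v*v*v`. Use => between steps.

E => E*G => E*G*G => G*G*G => X*G*G => v*G*G => v*X*G => v*v*G => v*v*X => v*v*v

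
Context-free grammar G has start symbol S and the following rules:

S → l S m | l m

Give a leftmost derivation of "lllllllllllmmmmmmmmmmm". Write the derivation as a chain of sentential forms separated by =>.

S=>lSm=>llSmm=>lllSmmm=>llllSmmmm=>lllllSmmmmm=>llllllSmmmmmm=>lllllllSmmmmmmm=>llllllllSmmmmmmmm=>lllllllllSmmmmmmmmm=>llllllllllSmmmmmmmmmm=>lllllllllllmmmmmmmmmmm

S => lSm   [S → l S m]
lSm => llSmm   [S → l S m]
llSmm => lllSmmm   [S → l S m]
lllSmmm => llllSmmmm   [S → l S m]
llllSmmmm => lllllSmmmmm   [S → l S m]
lllllSmmmmm => llllllSmmmmmm   [S → l S m]
llllllSmmmmmm => lllllllSmmmmmmm   [S → l S m]
lllllllSmmmmmmm => llllllllSmmmmmmmm   [S → l S m]
llllllllSmmmmmmmm => lllllllllSmmmmmmmmm   [S → l S m]
lllllllllSmmmmmmmmm => llllllllllSmmmmmmmmmm   [S → l S m]
llllllllllSmmmmmmmmmm => lllllllllllmmmmmmmmmmm   [S → l m]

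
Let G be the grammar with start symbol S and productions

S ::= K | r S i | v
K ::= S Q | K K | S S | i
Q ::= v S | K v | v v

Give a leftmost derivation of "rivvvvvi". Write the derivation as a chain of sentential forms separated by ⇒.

S ⇒ rSi   [S ::= r S i]
rSi ⇒ rKi   [S ::= K]
rKi ⇒ rSSi   [K ::= S S]
rSSi ⇒ rKSi   [S ::= K]
rKSi ⇒ rSQSi   [K ::= S Q]
rSQSi ⇒ rKQSi   [S ::= K]
rKQSi ⇒ riQSi   [K ::= i]
riQSi ⇒ riKvSi   [Q ::= K v]
riKvSi ⇒ riSQvSi   [K ::= S Q]
riSQvSi ⇒ rivQvSi   [S ::= v]
rivQvSi ⇒ rivvvvSi   [Q ::= v v]
rivvvvSi ⇒ rivvvvvi   [S ::= v]

S ⇒ rSi ⇒ rKi ⇒ rSSi ⇒ rKSi ⇒ rSQSi ⇒ rKQSi ⇒ riQSi ⇒ riKvSi ⇒ riSQvSi ⇒ rivQvSi ⇒ rivvvvSi ⇒ rivvvvvi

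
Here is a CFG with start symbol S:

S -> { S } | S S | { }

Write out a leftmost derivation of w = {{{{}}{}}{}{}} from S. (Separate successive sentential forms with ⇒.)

S ⇒ {S}   [S -> { S }]
{S} ⇒ {SS}   [S -> S S]
{SS} ⇒ {SSS}   [S -> S S]
{SSS} ⇒ {{S}SS}   [S -> { S }]
{{S}SS} ⇒ {{SS}SS}   [S -> S S]
{{SS}SS} ⇒ {{{S}S}SS}   [S -> { S }]
{{{S}S}SS} ⇒ {{{{}}S}SS}   [S -> { }]
{{{{}}S}SS} ⇒ {{{{}}{}}SS}   [S -> { }]
{{{{}}{}}SS} ⇒ {{{{}}{}}{}S}   [S -> { }]
{{{{}}{}}{}S} ⇒ {{{{}}{}}{}{}}   [S -> { }]

S⇒{S}⇒{SS}⇒{SSS}⇒{{S}SS}⇒{{SS}SS}⇒{{{S}S}SS}⇒{{{{}}S}SS}⇒{{{{}}{}}SS}⇒{{{{}}{}}{}S}⇒{{{{}}{}}{}{}}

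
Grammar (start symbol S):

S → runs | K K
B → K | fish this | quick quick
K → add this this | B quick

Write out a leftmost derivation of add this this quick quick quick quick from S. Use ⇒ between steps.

S ⇒ K K ⇒ B quick K ⇒ K quick K ⇒ add this this quick K ⇒ add this this quick B quick ⇒ add this this quick quick quick quick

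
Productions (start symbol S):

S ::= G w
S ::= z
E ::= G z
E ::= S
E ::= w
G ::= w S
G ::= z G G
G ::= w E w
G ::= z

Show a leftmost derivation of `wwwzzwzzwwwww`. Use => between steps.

S=>Gw=>wEww=>wSww=>wGwww=>wwSwww=>wwGwwww=>wwwEwwwww=>wwwGzwwwww=>wwwzGGzwwwww=>wwwzzGzwwwww=>wwwzzwSzwwwww=>wwwzzwzzwwwww

S => Gw   [S ::= G w]
Gw => wEww   [G ::= w E w]
wEww => wSww   [E ::= S]
wSww => wGwww   [S ::= G w]
wGwww => wwSwww   [G ::= w S]
wwSwww => wwGwwww   [S ::= G w]
wwGwwww => wwwEwwwww   [G ::= w E w]
wwwEwwwww => wwwGzwwwww   [E ::= G z]
wwwGzwwwww => wwwzGGzwwwww   [G ::= z G G]
wwwzGGzwwwww => wwwzzGzwwwww   [G ::= z]
wwwzzGzwwwww => wwwzzwSzwwwww   [G ::= w S]
wwwzzwSzwwwww => wwwzzwzzwwwww   [S ::= z]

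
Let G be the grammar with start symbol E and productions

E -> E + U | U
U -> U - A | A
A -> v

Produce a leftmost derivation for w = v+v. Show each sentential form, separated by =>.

E=>E+U=>U+U=>A+U=>v+U=>v+A=>v+v

E => E+U   [E -> E + U]
E+U => U+U   [E -> U]
U+U => A+U   [U -> A]
A+U => v+U   [A -> v]
v+U => v+A   [U -> A]
v+A => v+v   [A -> v]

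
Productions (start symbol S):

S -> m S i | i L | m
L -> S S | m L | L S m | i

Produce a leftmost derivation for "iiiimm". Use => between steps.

S=>iL=>iSS=>iiLS=>iiiS=>iiiiL=>iiiiSS=>iiiimS=>iiiimm

S => iL   [S -> i L]
iL => iSS   [L -> S S]
iSS => iiLS   [S -> i L]
iiLS => iiiS   [L -> i]
iiiS => iiiiL   [S -> i L]
iiiiL => iiiiSS   [L -> S S]
iiiiSS => iiiimS   [S -> m]
iiiimS => iiiimm   [S -> m]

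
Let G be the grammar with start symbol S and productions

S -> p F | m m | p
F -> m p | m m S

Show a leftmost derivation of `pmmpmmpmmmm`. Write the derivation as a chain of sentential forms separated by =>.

S=>pF=>pmmS=>pmmpF=>pmmpmmS=>pmmpmmpF=>pmmpmmpmmS=>pmmpmmpmmmm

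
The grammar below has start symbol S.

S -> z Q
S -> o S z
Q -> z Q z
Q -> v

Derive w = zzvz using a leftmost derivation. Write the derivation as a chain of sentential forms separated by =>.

S=>zQ=>zzQz=>zzvz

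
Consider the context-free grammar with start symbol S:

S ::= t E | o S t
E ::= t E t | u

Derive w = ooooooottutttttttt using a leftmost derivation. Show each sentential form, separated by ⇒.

S ⇒ oSt   [S ::= o S t]
oSt ⇒ ooStt   [S ::= o S t]
ooStt ⇒ oooSttt   [S ::= o S t]
oooSttt ⇒ ooooStttt   [S ::= o S t]
ooooStttt ⇒ oooooSttttt   [S ::= o S t]
oooooSttttt ⇒ ooooooStttttt   [S ::= o S t]
ooooooStttttt ⇒ oooooooSttttttt   [S ::= o S t]
oooooooSttttttt ⇒ oooooootEttttttt   [S ::= t E]
oooooootEttttttt ⇒ ooooooottEtttttttt   [E ::= t E t]
ooooooottEtttttttt ⇒ ooooooottutttttttt   [E ::= u]

S⇒oSt⇒ooStt⇒oooSttt⇒ooooStttt⇒oooooSttttt⇒ooooooStttttt⇒oooooooSttttttt⇒oooooootEttttttt⇒ooooooottEtttttttt⇒ooooooottutttttttt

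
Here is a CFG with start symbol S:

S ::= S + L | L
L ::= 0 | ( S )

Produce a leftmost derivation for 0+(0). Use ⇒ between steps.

S⇒S+L⇒L+L⇒0+L⇒0+(S)⇒0+(L)⇒0+(0)

S ⇒ S+L   [S ::= S + L]
S+L ⇒ L+L   [S ::= L]
L+L ⇒ 0+L   [L ::= 0]
0+L ⇒ 0+(S)   [L ::= ( S )]
0+(S) ⇒ 0+(L)   [S ::= L]
0+(L) ⇒ 0+(0)   [L ::= 0]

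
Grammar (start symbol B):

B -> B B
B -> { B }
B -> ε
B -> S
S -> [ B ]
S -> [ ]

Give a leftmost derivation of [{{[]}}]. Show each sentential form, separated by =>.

B=>S=>[B]=>[BB]=>[{B}B]=>[{BB}B]=>[{{B}B}B]=>[{{BB}B}B]=>[{{SB}B}B]=>[{{[]B}B}B]=>[{{[]}B}B]=>[{{[]}}B]=>[{{[]}}]

B => S   [B -> S]
S => [B]   [S -> [ B ]]
[B] => [BB]   [B -> B B]
[BB] => [{B}B]   [B -> { B }]
[{B}B] => [{BB}B]   [B -> B B]
[{BB}B] => [{{B}B}B]   [B -> { B }]
[{{B}B}B] => [{{BB}B}B]   [B -> B B]
[{{BB}B}B] => [{{SB}B}B]   [B -> S]
[{{SB}B}B] => [{{[]B}B}B]   [S -> [ ]]
[{{[]B}B}B] => [{{[]}B}B]   [B -> ε]
[{{[]}B}B] => [{{[]}}B]   [B -> ε]
[{{[]}}B] => [{{[]}}]   [B -> ε]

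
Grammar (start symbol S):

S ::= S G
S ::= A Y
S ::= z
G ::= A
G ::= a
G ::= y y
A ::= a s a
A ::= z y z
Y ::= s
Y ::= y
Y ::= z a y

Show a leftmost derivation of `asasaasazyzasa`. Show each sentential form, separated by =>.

S=>SG=>SGG=>SGGG=>SGGGG=>AYGGGG=>asaYGGGG=>asasGGGG=>asasaGGG=>asasaAGG=>asasaasaGG=>asasaasaAG=>asasaasazyzG=>asasaasazyzA=>asasaasazyzasa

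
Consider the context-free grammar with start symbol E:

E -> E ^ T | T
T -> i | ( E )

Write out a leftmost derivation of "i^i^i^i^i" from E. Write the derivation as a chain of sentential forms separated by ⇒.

E ⇒ E^T   [E -> E ^ T]
E^T ⇒ E^T^T   [E -> E ^ T]
E^T^T ⇒ E^T^T^T   [E -> E ^ T]
E^T^T^T ⇒ E^T^T^T^T   [E -> E ^ T]
E^T^T^T^T ⇒ T^T^T^T^T   [E -> T]
T^T^T^T^T ⇒ i^T^T^T^T   [T -> i]
i^T^T^T^T ⇒ i^i^T^T^T   [T -> i]
i^i^T^T^T ⇒ i^i^i^T^T   [T -> i]
i^i^i^T^T ⇒ i^i^i^i^T   [T -> i]
i^i^i^i^T ⇒ i^i^i^i^i   [T -> i]

E ⇒ E^T ⇒ E^T^T ⇒ E^T^T^T ⇒ E^T^T^T^T ⇒ T^T^T^T^T ⇒ i^T^T^T^T ⇒ i^i^T^T^T ⇒ i^i^i^T^T ⇒ i^i^i^i^T ⇒ i^i^i^i^i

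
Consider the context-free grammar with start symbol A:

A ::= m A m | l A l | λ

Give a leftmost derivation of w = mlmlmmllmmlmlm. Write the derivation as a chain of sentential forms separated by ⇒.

A ⇒ mAm   [A ::= m A m]
mAm ⇒ mlAlm   [A ::= l A l]
mlAlm ⇒ mlmAmlm   [A ::= m A m]
mlmAmlm ⇒ mlmlAlmlm   [A ::= l A l]
mlmlAlmlm ⇒ mlmlmAmlmlm   [A ::= m A m]
mlmlmAmlmlm ⇒ mlmlmmAmmlmlm   [A ::= m A m]
mlmlmmAmmlmlm ⇒ mlmlmmlAlmmlmlm   [A ::= l A l]
mlmlmmlAlmmlmlm ⇒ mlmlmmllmmlmlm   [A ::= λ]

A ⇒ mAm ⇒ mlAlm ⇒ mlmAmlm ⇒ mlmlAlmlm ⇒ mlmlmAmlmlm ⇒ mlmlmmAmmlmlm ⇒ mlmlmmlAlmmlmlm ⇒ mlmlmmllmmlmlm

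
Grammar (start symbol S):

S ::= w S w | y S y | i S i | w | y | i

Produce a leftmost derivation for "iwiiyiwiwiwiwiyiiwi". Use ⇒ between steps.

S ⇒ iSi   [S ::= i S i]
iSi ⇒ iwSwi   [S ::= w S w]
iwSwi ⇒ iwiSiwi   [S ::= i S i]
iwiSiwi ⇒ iwiiSiiwi   [S ::= i S i]
iwiiSiiwi ⇒ iwiiySyiiwi   [S ::= y S y]
iwiiySyiiwi ⇒ iwiiyiSiyiiwi   [S ::= i S i]
iwiiyiSiyiiwi ⇒ iwiiyiwSwiyiiwi   [S ::= w S w]
iwiiyiwSwiyiiwi ⇒ iwiiyiwiSiwiyiiwi   [S ::= i S i]
iwiiyiwiSiwiyiiwi ⇒ iwiiyiwiwSwiwiyiiwi   [S ::= w S w]
iwiiyiwiwSwiwiyiiwi ⇒ iwiiyiwiwiwiwiyiiwi   [S ::= i]

S ⇒ iSi ⇒ iwSwi ⇒ iwiSiwi ⇒ iwiiSiiwi ⇒ iwiiySyiiwi ⇒ iwiiyiSiyiiwi ⇒ iwiiyiwSwiyiiwi ⇒ iwiiyiwiSiwiyiiwi ⇒ iwiiyiwiwSwiwiyiiwi ⇒ iwiiyiwiwiwiwiyiiwi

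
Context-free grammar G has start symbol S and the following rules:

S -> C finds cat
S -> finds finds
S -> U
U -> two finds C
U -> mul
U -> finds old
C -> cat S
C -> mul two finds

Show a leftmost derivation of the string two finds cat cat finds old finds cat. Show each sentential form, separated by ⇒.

S ⇒ U ⇒ two finds C ⇒ two finds cat S ⇒ two finds cat C finds cat ⇒ two finds cat cat S finds cat ⇒ two finds cat cat U finds cat ⇒ two finds cat cat finds old finds cat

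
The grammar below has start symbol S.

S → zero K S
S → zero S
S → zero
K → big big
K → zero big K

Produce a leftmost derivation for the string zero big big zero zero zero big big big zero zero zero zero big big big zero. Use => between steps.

S => zero K S => zero big big S => zero big big zero S => zero big big zero zero K S => zero big big zero zero zero big K S => zero big big zero zero zero big big big S => zero big big zero zero zero big big big zero S => zero big big zero zero zero big big big zero zero S => zero big big zero zero zero big big big zero zero zero K S => zero big big zero zero zero big big big zero zero zero zero big K S => zero big big zero zero zero big big big zero zero zero zero big big big S => zero big big zero zero zero big big big zero zero zero zero big big big zero

S => zero K S   [S → zero K S]
zero K S => zero big big S   [K → big big]
zero big big S => zero big big zero S   [S → zero S]
zero big big zero S => zero big big zero zero K S   [S → zero K S]
zero big big zero zero K S => zero big big zero zero zero big K S   [K → zero big K]
zero big big zero zero zero big K S => zero big big zero zero zero big big big S   [K → big big]
zero big big zero zero zero big big big S => zero big big zero zero zero big big big zero S   [S → zero S]
zero big big zero zero zero big big big zero S => zero big big zero zero zero big big big zero zero S   [S → zero S]
zero big big zero zero zero big big big zero zero S => zero big big zero zero zero big big big zero zero zero K S   [S → zero K S]
zero big big zero zero zero big big big zero zero zero K S => zero big big zero zero zero big big big zero zero zero zero big K S   [K → zero big K]
zero big big zero zero zero big big big zero zero zero zero big K S => zero big big zero zero zero big big big zero zero zero zero big big big S   [K → big big]
zero big big zero zero zero big big big zero zero zero zero big big big S => zero big big zero zero zero big big big zero zero zero zero big big big zero   [S → zero]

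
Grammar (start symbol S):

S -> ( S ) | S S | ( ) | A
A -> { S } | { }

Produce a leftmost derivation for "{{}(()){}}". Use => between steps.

S=>A=>{S}=>{SS}=>{SSS}=>{ASS}=>{{}SS}=>{{}(S)S}=>{{}(())S}=>{{}(())A}=>{{}(()){}}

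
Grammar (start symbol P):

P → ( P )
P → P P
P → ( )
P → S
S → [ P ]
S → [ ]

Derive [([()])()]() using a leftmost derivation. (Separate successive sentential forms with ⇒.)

P ⇒ PP   [P → P P]
PP ⇒ SP   [P → S]
SP ⇒ [P]P   [S → [ P ]]
[P]P ⇒ [PP]P   [P → P P]
[PP]P ⇒ [(P)P]P   [P → ( P )]
[(P)P]P ⇒ [(S)P]P   [P → S]
[(S)P]P ⇒ [([P])P]P   [S → [ P ]]
[([P])P]P ⇒ [([()])P]P   [P → ( )]
[([()])P]P ⇒ [([()])()]P   [P → ( )]
[([()])()]P ⇒ [([()])()]()   [P → ( )]

P ⇒ PP ⇒ SP ⇒ [P]P ⇒ [PP]P ⇒ [(P)P]P ⇒ [(S)P]P ⇒ [([P])P]P ⇒ [([()])P]P ⇒ [([()])()]P ⇒ [([()])()]()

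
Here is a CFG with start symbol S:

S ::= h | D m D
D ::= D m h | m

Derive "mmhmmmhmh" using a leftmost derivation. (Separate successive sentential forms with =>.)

S => DmD => DmhmD => mmhmD => mmhmDmh => mmhmDmhmh => mmhmmmhmh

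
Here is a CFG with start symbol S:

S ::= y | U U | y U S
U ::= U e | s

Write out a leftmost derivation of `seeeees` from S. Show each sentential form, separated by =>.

S => UU => UeU => UeeU => UeeeU => UeeeeU => UeeeeeU => seeeeeU => seeeees

S => UU   [S ::= U U]
UU => UeU   [U ::= U e]
UeU => UeeU   [U ::= U e]
UeeU => UeeeU   [U ::= U e]
UeeeU => UeeeeU   [U ::= U e]
UeeeeU => UeeeeeU   [U ::= U e]
UeeeeeU => seeeeeU   [U ::= s]
seeeeeU => seeeees   [U ::= s]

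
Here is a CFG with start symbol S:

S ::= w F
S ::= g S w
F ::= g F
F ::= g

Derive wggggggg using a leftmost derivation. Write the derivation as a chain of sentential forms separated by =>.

S => wF => wgF => wggF => wgggF => wggggF => wgggggF => wggggggF => wggggggg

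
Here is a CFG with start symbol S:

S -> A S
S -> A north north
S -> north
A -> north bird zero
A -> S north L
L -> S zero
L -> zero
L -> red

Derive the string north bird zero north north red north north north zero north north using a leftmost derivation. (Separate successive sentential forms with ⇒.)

S ⇒ A north north ⇒ S north L north north ⇒ A north north north L north north ⇒ S north L north north north L north north ⇒ A S north L north north north L north north ⇒ north bird zero S north L north north north L north north ⇒ north bird zero north north L north north north L north north ⇒ north bird zero north north red north north north L north north ⇒ north bird zero north north red north north north zero north north

S ⇒ A north north   [S -> A north north]
A north north ⇒ S north L north north   [A -> S north L]
S north L north north ⇒ A north north north L north north   [S -> A north north]
A north north north L north north ⇒ S north L north north north L north north   [A -> S north L]
S north L north north north L north north ⇒ A S north L north north north L north north   [S -> A S]
A S north L north north north L north north ⇒ north bird zero S north L north north north L north north   [A -> north bird zero]
north bird zero S north L north north north L north north ⇒ north bird zero north north L north north north L north north   [S -> north]
north bird zero north north L north north north L north north ⇒ north bird zero north north red north north north L north north   [L -> red]
north bird zero north north red north north north L north north ⇒ north bird zero north north red north north north zero north north   [L -> zero]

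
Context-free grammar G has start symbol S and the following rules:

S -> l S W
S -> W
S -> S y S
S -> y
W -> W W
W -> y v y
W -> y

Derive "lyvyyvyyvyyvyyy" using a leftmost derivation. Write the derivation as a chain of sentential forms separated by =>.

S => SyS   [S -> S y S]
SyS => lSWyS   [S -> l S W]
lSWyS => lWWyS   [S -> W]
lWWyS => lWWWyS   [W -> W W]
lWWWyS => lyvyWWyS   [W -> y v y]
lyvyWWyS => lyvyWWWyS   [W -> W W]
lyvyWWWyS => lyvyyvyWWyS   [W -> y v y]
lyvyyvyWWyS => lyvyyvyyvyWyS   [W -> y v y]
lyvyyvyyvyWyS => lyvyyvyyvyyvyyS   [W -> y v y]
lyvyyvyyvyyvyyS => lyvyyvyyvyyvyyy   [S -> y]

S=>SyS=>lSWyS=>lWWyS=>lWWWyS=>lyvyWWyS=>lyvyWWWyS=>lyvyyvyWWyS=>lyvyyvyyvyWyS=>lyvyyvyyvyyvyyS=>lyvyyvyyvyyvyyy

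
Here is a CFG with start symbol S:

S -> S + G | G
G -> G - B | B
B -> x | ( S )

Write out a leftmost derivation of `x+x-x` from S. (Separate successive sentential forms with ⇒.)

S ⇒ S+G   [S -> S + G]
S+G ⇒ G+G   [S -> G]
G+G ⇒ B+G   [G -> B]
B+G ⇒ x+G   [B -> x]
x+G ⇒ x+G-B   [G -> G - B]
x+G-B ⇒ x+B-B   [G -> B]
x+B-B ⇒ x+x-B   [B -> x]
x+x-B ⇒ x+x-x   [B -> x]

S ⇒ S+G ⇒ G+G ⇒ B+G ⇒ x+G ⇒ x+G-B ⇒ x+B-B ⇒ x+x-B ⇒ x+x-x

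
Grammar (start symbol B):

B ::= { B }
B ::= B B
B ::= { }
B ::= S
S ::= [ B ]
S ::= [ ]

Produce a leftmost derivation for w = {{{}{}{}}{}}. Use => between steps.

B => {B} => {BB} => {{B}B} => {{BB}B} => {{BBB}B} => {{{}BB}B} => {{{}{}B}B} => {{{}{}{}}B} => {{{}{}{}}{}}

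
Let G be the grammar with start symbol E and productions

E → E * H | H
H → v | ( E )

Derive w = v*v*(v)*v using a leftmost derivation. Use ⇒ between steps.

E ⇒ E*H ⇒ E*H*H ⇒ E*H*H*H ⇒ H*H*H*H ⇒ v*H*H*H ⇒ v*v*H*H ⇒ v*v*(E)*H ⇒ v*v*(H)*H ⇒ v*v*(v)*H ⇒ v*v*(v)*v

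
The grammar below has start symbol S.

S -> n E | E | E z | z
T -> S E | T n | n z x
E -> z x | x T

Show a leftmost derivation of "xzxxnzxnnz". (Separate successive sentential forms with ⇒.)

S ⇒ Ez   [S -> E z]
Ez ⇒ xTz   [E -> x T]
xTz ⇒ xTnz   [T -> T n]
xTnz ⇒ xTnnz   [T -> T n]
xTnnz ⇒ xSEnnz   [T -> S E]
xSEnnz ⇒ xEEnnz   [S -> E]
xEEnnz ⇒ xzxEnnz   [E -> z x]
xzxEnnz ⇒ xzxxTnnz   [E -> x T]
xzxxTnnz ⇒ xzxxnzxnnz   [T -> n z x]

S⇒Ez⇒xTz⇒xTnz⇒xTnnz⇒xSEnnz⇒xEEnnz⇒xzxEnnz⇒xzxxTnnz⇒xzxxnzxnnz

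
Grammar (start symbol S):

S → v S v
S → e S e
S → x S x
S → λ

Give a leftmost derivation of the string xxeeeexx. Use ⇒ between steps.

S ⇒ xSx   [S → x S x]
xSx ⇒ xxSxx   [S → x S x]
xxSxx ⇒ xxeSexx   [S → e S e]
xxeSexx ⇒ xxeeSeexx   [S → e S e]
xxeeSeexx ⇒ xxeeeexx   [S → λ]

S ⇒ xSx ⇒ xxSxx ⇒ xxeSexx ⇒ xxeeSeexx ⇒ xxeeeexx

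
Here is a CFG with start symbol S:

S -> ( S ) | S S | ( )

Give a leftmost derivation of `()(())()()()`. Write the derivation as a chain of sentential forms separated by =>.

S => SS => SSS => ()SS => ()SSS => ()SSSS => ()(S)SSS => ()(())SSS => ()(())()SS => ()(())()()S => ()(())()()()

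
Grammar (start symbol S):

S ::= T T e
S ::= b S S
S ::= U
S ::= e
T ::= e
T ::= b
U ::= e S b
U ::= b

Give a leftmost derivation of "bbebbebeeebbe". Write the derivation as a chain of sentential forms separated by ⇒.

S ⇒ bSS   [S ::= b S S]
bSS ⇒ bbSSS   [S ::= b S S]
bbSSS ⇒ bbUSS   [S ::= U]
bbUSS ⇒ bbeSbSS   [U ::= e S b]
bbeSbSS ⇒ bbeTTebSS   [S ::= T T e]
bbeTTebSS ⇒ bbebTebSS   [T ::= b]
bbebTebSS ⇒ bbebbebSS   [T ::= b]
bbebbebSS ⇒ bbebbebTTeS   [S ::= T T e]
bbebbebTTeS ⇒ bbebbebeTeS   [T ::= e]
bbebbebeTeS ⇒ bbebbebeeeS   [T ::= e]
bbebbebeeeS ⇒ bbebbebeeebSS   [S ::= b S S]
bbebbebeeebSS ⇒ bbebbebeeebUS   [S ::= U]
bbebbebeeebUS ⇒ bbebbebeeebbS   [U ::= b]
bbebbebeeebbS ⇒ bbebbebeeebbe   [S ::= e]

S ⇒ bSS ⇒ bbSSS ⇒ bbUSS ⇒ bbeSbSS ⇒ bbeTTebSS ⇒ bbebTebSS ⇒ bbebbebSS ⇒ bbebbebTTeS ⇒ bbebbebeTeS ⇒ bbebbebeeeS ⇒ bbebbebeeebSS ⇒ bbebbebeeebUS ⇒ bbebbebeeebbS ⇒ bbebbebeeebbe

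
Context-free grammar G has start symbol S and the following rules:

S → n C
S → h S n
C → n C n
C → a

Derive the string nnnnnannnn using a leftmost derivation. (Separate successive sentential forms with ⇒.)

S⇒nC⇒nnCn⇒nnnCnn⇒nnnnCnnn⇒nnnnnCnnnn⇒nnnnnannnn

S ⇒ nC   [S → n C]
nC ⇒ nnCn   [C → n C n]
nnCn ⇒ nnnCnn   [C → n C n]
nnnCnn ⇒ nnnnCnnn   [C → n C n]
nnnnCnnn ⇒ nnnnnCnnnn   [C → n C n]
nnnnnCnnnn ⇒ nnnnnannnn   [C → a]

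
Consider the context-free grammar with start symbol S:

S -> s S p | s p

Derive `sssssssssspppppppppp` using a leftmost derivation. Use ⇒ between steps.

S ⇒ sSp ⇒ ssSpp ⇒ sssSppp ⇒ ssssSpppp ⇒ sssssSppppp ⇒ ssssssSpppppp ⇒ sssssssSppppppp ⇒ ssssssssSpppppppp ⇒ sssssssssSppppppppp ⇒ sssssssssspppppppppp

S ⇒ sSp   [S -> s S p]
sSp ⇒ ssSpp   [S -> s S p]
ssSpp ⇒ sssSppp   [S -> s S p]
sssSppp ⇒ ssssSpppp   [S -> s S p]
ssssSpppp ⇒ sssssSppppp   [S -> s S p]
sssssSppppp ⇒ ssssssSpppppp   [S -> s S p]
ssssssSpppppp ⇒ sssssssSppppppp   [S -> s S p]
sssssssSppppppp ⇒ ssssssssSpppppppp   [S -> s S p]
ssssssssSpppppppp ⇒ sssssssssSppppppppp   [S -> s S p]
sssssssssSppppppppp ⇒ sssssssssspppppppppp   [S -> s p]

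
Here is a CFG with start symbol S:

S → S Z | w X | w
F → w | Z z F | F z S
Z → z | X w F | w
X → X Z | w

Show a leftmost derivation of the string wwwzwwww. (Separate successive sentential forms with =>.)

S=>wX=>wXZ=>wXZZ=>wXZZZ=>wwZZZ=>wwXwFZZ=>wwXZwFZZ=>wwwZwFZZ=>wwwzwFZZ=>wwwzwwZZ=>wwwzwwwZ=>wwwzwwww

S => wX   [S → w X]
wX => wXZ   [X → X Z]
wXZ => wXZZ   [X → X Z]
wXZZ => wXZZZ   [X → X Z]
wXZZZ => wwZZZ   [X → w]
wwZZZ => wwXwFZZ   [Z → X w F]
wwXwFZZ => wwXZwFZZ   [X → X Z]
wwXZwFZZ => wwwZwFZZ   [X → w]
wwwZwFZZ => wwwzwFZZ   [Z → z]
wwwzwFZZ => wwwzwwZZ   [F → w]
wwwzwwZZ => wwwzwwwZ   [Z → w]
wwwzwwwZ => wwwzwwww   [Z → w]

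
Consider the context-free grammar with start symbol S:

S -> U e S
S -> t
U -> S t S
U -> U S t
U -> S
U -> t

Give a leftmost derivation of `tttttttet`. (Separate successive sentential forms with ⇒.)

S ⇒ UeS ⇒ USteS ⇒ UStSteS ⇒ StSStSteS ⇒ ttSStSteS ⇒ tttStSteS ⇒ tttttSteS ⇒ ttttttteS ⇒ tttttttet

S ⇒ UeS   [S -> U e S]
UeS ⇒ USteS   [U -> U S t]
USteS ⇒ UStSteS   [U -> U S t]
UStSteS ⇒ StSStSteS   [U -> S t S]
StSStSteS ⇒ ttSStSteS   [S -> t]
ttSStSteS ⇒ tttStSteS   [S -> t]
tttStSteS ⇒ tttttSteS   [S -> t]
tttttSteS ⇒ ttttttteS   [S -> t]
ttttttteS ⇒ tttttttet   [S -> t]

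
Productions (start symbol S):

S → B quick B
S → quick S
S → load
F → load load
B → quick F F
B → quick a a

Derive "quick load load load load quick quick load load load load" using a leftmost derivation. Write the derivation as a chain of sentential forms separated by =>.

S => B quick B => quick F F quick B => quick load load F quick B => quick load load load load quick B => quick load load load load quick quick F F => quick load load load load quick quick load load F => quick load load load load quick quick load load load load

S => B quick B   [S → B quick B]
B quick B => quick F F quick B   [B → quick F F]
quick F F quick B => quick load load F quick B   [F → load load]
quick load load F quick B => quick load load load load quick B   [F → load load]
quick load load load load quick B => quick load load load load quick quick F F   [B → quick F F]
quick load load load load quick quick F F => quick load load load load quick quick load load F   [F → load load]
quick load load load load quick quick load load F => quick load load load load quick quick load load load load   [F → load load]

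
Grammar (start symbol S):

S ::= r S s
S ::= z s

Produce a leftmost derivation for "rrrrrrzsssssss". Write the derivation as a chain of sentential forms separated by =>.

S => rSs => rrSss => rrrSsss => rrrrSssss => rrrrrSsssss => rrrrrrSssssss => rrrrrrzsssssss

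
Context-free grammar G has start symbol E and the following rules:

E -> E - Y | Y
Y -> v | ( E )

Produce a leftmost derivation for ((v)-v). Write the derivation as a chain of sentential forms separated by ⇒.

E ⇒ Y   [E -> Y]
Y ⇒ (E)   [Y -> ( E )]
(E) ⇒ (E-Y)   [E -> E - Y]
(E-Y) ⇒ (Y-Y)   [E -> Y]
(Y-Y) ⇒ ((E)-Y)   [Y -> ( E )]
((E)-Y) ⇒ ((Y)-Y)   [E -> Y]
((Y)-Y) ⇒ ((v)-Y)   [Y -> v]
((v)-Y) ⇒ ((v)-v)   [Y -> v]

E ⇒ Y ⇒ (E) ⇒ (E-Y) ⇒ (Y-Y) ⇒ ((E)-Y) ⇒ ((Y)-Y) ⇒ ((v)-Y) ⇒ ((v)-v)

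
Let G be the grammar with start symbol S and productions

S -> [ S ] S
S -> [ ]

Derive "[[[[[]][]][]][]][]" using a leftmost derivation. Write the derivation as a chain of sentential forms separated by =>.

S => [S]S => [[S]S]S => [[[S]S]S]S => [[[[S]S]S]S]S => [[[[[]]S]S]S]S => [[[[[]][]]S]S]S => [[[[[]][]][]]S]S => [[[[[]][]][]][]]S => [[[[[]][]][]][]][]

S => [S]S   [S -> [ S ] S]
[S]S => [[S]S]S   [S -> [ S ] S]
[[S]S]S => [[[S]S]S]S   [S -> [ S ] S]
[[[S]S]S]S => [[[[S]S]S]S]S   [S -> [ S ] S]
[[[[S]S]S]S]S => [[[[[]]S]S]S]S   [S -> [ ]]
[[[[[]]S]S]S]S => [[[[[]][]]S]S]S   [S -> [ ]]
[[[[[]][]]S]S]S => [[[[[]][]][]]S]S   [S -> [ ]]
[[[[[]][]][]]S]S => [[[[[]][]][]][]]S   [S -> [ ]]
[[[[[]][]][]][]]S => [[[[[]][]][]][]][]   [S -> [ ]]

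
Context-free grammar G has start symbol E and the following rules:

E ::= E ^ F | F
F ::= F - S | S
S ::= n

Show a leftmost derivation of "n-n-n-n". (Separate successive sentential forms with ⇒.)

E ⇒ F ⇒ F-S ⇒ F-S-S ⇒ F-S-S-S ⇒ S-S-S-S ⇒ n-S-S-S ⇒ n-n-S-S ⇒ n-n-n-S ⇒ n-n-n-n

E ⇒ F   [E ::= F]
F ⇒ F-S   [F ::= F - S]
F-S ⇒ F-S-S   [F ::= F - S]
F-S-S ⇒ F-S-S-S   [F ::= F - S]
F-S-S-S ⇒ S-S-S-S   [F ::= S]
S-S-S-S ⇒ n-S-S-S   [S ::= n]
n-S-S-S ⇒ n-n-S-S   [S ::= n]
n-n-S-S ⇒ n-n-n-S   [S ::= n]
n-n-n-S ⇒ n-n-n-n   [S ::= n]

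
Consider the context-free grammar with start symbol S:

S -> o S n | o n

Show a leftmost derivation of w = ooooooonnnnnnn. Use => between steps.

S => oSn => ooSnn => oooSnnn => ooooSnnnn => oooooSnnnnn => ooooooSnnnnnn => ooooooonnnnnnn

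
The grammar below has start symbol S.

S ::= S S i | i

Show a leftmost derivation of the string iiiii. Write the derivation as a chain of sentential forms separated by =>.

S => SSi => SSiSi => iSiSi => iiiSi => iiiii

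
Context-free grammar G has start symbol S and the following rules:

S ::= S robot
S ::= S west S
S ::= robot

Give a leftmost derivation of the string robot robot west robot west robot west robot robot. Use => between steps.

S => S robot   [S ::= S robot]
S robot => S west S robot   [S ::= S west S]
S west S robot => S west S west S robot   [S ::= S west S]
S west S west S robot => S west S west S west S robot   [S ::= S west S]
S west S west S west S robot => S robot west S west S west S robot   [S ::= S robot]
S robot west S west S west S robot => robot robot west S west S west S robot   [S ::= robot]
robot robot west S west S west S robot => robot robot west robot west S west S robot   [S ::= robot]
robot robot west robot west S west S robot => robot robot west robot west robot west S robot   [S ::= robot]
robot robot west robot west robot west S robot => robot robot west robot west robot west robot robot   [S ::= robot]

S => S robot => S west S robot => S west S west S robot => S west S west S west S robot => S robot west S west S west S robot => robot robot west S west S west S robot => robot robot west robot west S west S robot => robot robot west robot west robot west S robot => robot robot west robot west robot west robot robot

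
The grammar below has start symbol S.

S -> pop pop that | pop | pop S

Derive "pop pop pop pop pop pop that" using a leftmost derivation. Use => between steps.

S => pop S => pop pop S => pop pop pop S => pop pop pop pop S => pop pop pop pop pop pop that

S => pop S   [S -> pop S]
pop S => pop pop S   [S -> pop S]
pop pop S => pop pop pop S   [S -> pop S]
pop pop pop S => pop pop pop pop S   [S -> pop S]
pop pop pop pop S => pop pop pop pop pop pop that   [S -> pop pop that]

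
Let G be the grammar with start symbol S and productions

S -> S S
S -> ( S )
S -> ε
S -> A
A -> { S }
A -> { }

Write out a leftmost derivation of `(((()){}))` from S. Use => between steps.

S => (S) => ((S)) => ((SS)) => ((SSS)) => (((S)SS)) => ((((S))SS)) => (((())SS)) => (((())S)) => (((())A)) => (((()){}))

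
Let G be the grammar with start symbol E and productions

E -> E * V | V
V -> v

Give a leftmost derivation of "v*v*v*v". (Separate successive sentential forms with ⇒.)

E ⇒ E*V   [E -> E * V]
E*V ⇒ E*V*V   [E -> E * V]
E*V*V ⇒ E*V*V*V   [E -> E * V]
E*V*V*V ⇒ V*V*V*V   [E -> V]
V*V*V*V ⇒ v*V*V*V   [V -> v]
v*V*V*V ⇒ v*v*V*V   [V -> v]
v*v*V*V ⇒ v*v*v*V   [V -> v]
v*v*v*V ⇒ v*v*v*v   [V -> v]

E⇒E*V⇒E*V*V⇒E*V*V*V⇒V*V*V*V⇒v*V*V*V⇒v*v*V*V⇒v*v*v*V⇒v*v*v*v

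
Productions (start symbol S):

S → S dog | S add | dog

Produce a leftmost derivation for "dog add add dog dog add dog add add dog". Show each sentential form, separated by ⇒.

S ⇒ S dog ⇒ S add dog ⇒ S add add dog ⇒ S dog add add dog ⇒ S add dog add add dog ⇒ S dog add dog add add dog ⇒ S dog dog add dog add add dog ⇒ S add dog dog add dog add add dog ⇒ S add add dog dog add dog add add dog ⇒ dog add add dog dog add dog add add dog

S ⇒ S dog   [S → S dog]
S dog ⇒ S add dog   [S → S add]
S add dog ⇒ S add add dog   [S → S add]
S add add dog ⇒ S dog add add dog   [S → S dog]
S dog add add dog ⇒ S add dog add add dog   [S → S add]
S add dog add add dog ⇒ S dog add dog add add dog   [S → S dog]
S dog add dog add add dog ⇒ S dog dog add dog add add dog   [S → S dog]
S dog dog add dog add add dog ⇒ S add dog dog add dog add add dog   [S → S add]
S add dog dog add dog add add dog ⇒ S add add dog dog add dog add add dog   [S → S add]
S add add dog dog add dog add add dog ⇒ dog add add dog dog add dog add add dog   [S → dog]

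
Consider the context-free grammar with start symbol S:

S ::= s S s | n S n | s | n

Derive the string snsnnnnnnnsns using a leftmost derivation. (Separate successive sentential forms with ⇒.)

S ⇒ sSs   [S ::= s S s]
sSs ⇒ snSns   [S ::= n S n]
snSns ⇒ snsSsns   [S ::= s S s]
snsSsns ⇒ snsnSnsns   [S ::= n S n]
snsnSnsns ⇒ snsnnSnnsns   [S ::= n S n]
snsnnSnnsns ⇒ snsnnnSnnnsns   [S ::= n S n]
snsnnnSnnnsns ⇒ snsnnnnnnnsns   [S ::= n]

S⇒sSs⇒snSns⇒snsSsns⇒snsnSnsns⇒snsnnSnnsns⇒snsnnnSnnnsns⇒snsnnnnnnnsns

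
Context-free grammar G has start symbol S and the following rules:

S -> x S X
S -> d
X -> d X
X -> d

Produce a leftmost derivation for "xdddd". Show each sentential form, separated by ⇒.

S ⇒ xSX   [S -> x S X]
xSX ⇒ xdX   [S -> d]
xdX ⇒ xddX   [X -> d X]
xddX ⇒ xdddX   [X -> d X]
xdddX ⇒ xdddd   [X -> d]

S⇒xSX⇒xdX⇒xddX⇒xdddX⇒xdddd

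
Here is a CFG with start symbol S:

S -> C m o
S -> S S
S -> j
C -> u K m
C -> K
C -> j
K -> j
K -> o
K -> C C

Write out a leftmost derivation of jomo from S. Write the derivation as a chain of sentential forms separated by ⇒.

S ⇒ Cmo   [S -> C m o]
Cmo ⇒ Kmo   [C -> K]
Kmo ⇒ CCmo   [K -> C C]
CCmo ⇒ KCmo   [C -> K]
KCmo ⇒ jCmo   [K -> j]
jCmo ⇒ jKmo   [C -> K]
jKmo ⇒ jomo   [K -> o]

S ⇒ Cmo ⇒ Kmo ⇒ CCmo ⇒ KCmo ⇒ jCmo ⇒ jKmo ⇒ jomo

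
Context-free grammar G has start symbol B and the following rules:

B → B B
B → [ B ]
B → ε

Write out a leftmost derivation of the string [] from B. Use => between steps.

B => BB   [B → B B]
BB => BBB   [B → B B]
BBB => BBBB   [B → B B]
BBBB => BBBBB   [B → B B]
BBBBB => [B]BBBB   [B → [ B ]]
[B]BBBB => []BBBB   [B → ε]
[]BBBB => []BBB   [B → ε]
[]BBB => []BB   [B → ε]
[]BB => []B   [B → ε]
[]B => []   [B → ε]

B => BB => BBB => BBBB => BBBBB => [B]BBBB => []BBBB => []BBB => []BB => []B => []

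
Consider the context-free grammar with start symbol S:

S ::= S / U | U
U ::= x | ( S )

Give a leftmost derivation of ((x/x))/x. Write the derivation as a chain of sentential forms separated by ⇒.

S ⇒ S/U ⇒ U/U ⇒ (S)/U ⇒ (U)/U ⇒ ((S))/U ⇒ ((S/U))/U ⇒ ((U/U))/U ⇒ ((x/U))/U ⇒ ((x/x))/U ⇒ ((x/x))/x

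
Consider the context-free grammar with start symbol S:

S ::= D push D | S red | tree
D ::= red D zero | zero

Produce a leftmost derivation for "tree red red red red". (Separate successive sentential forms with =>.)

S => S red => S red red => S red red red => S red red red red => tree red red red red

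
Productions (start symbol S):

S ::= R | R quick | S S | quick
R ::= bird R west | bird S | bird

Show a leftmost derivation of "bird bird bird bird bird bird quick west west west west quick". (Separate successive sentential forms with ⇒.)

S ⇒ R quick ⇒ bird R west quick ⇒ bird bird R west west quick ⇒ bird bird bird R west west west quick ⇒ bird bird bird bird R west west west west quick ⇒ bird bird bird bird bird S west west west west quick ⇒ bird bird bird bird bird R west west west west quick ⇒ bird bird bird bird bird bird S west west west west quick ⇒ bird bird bird bird bird bird quick west west west west quick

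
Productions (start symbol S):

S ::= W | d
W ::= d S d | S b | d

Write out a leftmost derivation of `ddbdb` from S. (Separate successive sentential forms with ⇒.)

S ⇒ W   [S ::= W]
W ⇒ Sb   [W ::= S b]
Sb ⇒ Wb   [S ::= W]
Wb ⇒ dSdb   [W ::= d S d]
dSdb ⇒ dWdb   [S ::= W]
dWdb ⇒ dSbdb   [W ::= S b]
dSbdb ⇒ ddbdb   [S ::= d]

S ⇒ W ⇒ Sb ⇒ Wb ⇒ dSdb ⇒ dWdb ⇒ dSbdb ⇒ ddbdb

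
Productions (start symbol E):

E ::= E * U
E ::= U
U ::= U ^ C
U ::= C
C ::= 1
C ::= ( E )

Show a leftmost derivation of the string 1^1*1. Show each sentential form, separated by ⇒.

E⇒E*U⇒U*U⇒U^C*U⇒C^C*U⇒1^C*U⇒1^1*U⇒1^1*C⇒1^1*1

E ⇒ E*U   [E ::= E * U]
E*U ⇒ U*U   [E ::= U]
U*U ⇒ U^C*U   [U ::= U ^ C]
U^C*U ⇒ C^C*U   [U ::= C]
C^C*U ⇒ 1^C*U   [C ::= 1]
1^C*U ⇒ 1^1*U   [C ::= 1]
1^1*U ⇒ 1^1*C   [U ::= C]
1^1*C ⇒ 1^1*1   [C ::= 1]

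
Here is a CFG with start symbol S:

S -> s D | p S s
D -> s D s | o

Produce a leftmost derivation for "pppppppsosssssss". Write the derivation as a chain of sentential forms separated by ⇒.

S ⇒ pSs ⇒ ppSss ⇒ pppSsss ⇒ ppppSssss ⇒ pppppSsssss ⇒ ppppppSssssss ⇒ pppppppSsssssss ⇒ pppppppsDsssssss ⇒ pppppppsosssssss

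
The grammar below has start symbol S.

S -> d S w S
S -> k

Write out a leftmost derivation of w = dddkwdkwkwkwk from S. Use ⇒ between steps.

S⇒dSwS⇒ddSwSwS⇒dddSwSwSwS⇒dddkwSwSwS⇒dddkwdSwSwSwS⇒dddkwdkwSwSwS⇒dddkwdkwkwSwS⇒dddkwdkwkwkwS⇒dddkwdkwkwkwk

S ⇒ dSwS   [S -> d S w S]
dSwS ⇒ ddSwSwS   [S -> d S w S]
ddSwSwS ⇒ dddSwSwSwS   [S -> d S w S]
dddSwSwSwS ⇒ dddkwSwSwS   [S -> k]
dddkwSwSwS ⇒ dddkwdSwSwSwS   [S -> d S w S]
dddkwdSwSwSwS ⇒ dddkwdkwSwSwS   [S -> k]
dddkwdkwSwSwS ⇒ dddkwdkwkwSwS   [S -> k]
dddkwdkwkwSwS ⇒ dddkwdkwkwkwS   [S -> k]
dddkwdkwkwkwS ⇒ dddkwdkwkwkwk   [S -> k]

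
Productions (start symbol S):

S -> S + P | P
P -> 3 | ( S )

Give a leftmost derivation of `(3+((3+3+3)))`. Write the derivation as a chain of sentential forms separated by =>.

S => P => (S) => (S+P) => (P+P) => (3+P) => (3+(S)) => (3+(P)) => (3+((S))) => (3+((S+P))) => (3+((S+P+P))) => (3+((P+P+P))) => (3+((3+P+P))) => (3+((3+3+P))) => (3+((3+3+3)))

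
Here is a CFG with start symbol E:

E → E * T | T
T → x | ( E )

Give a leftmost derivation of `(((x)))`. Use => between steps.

E => T   [E → T]
T => (E)   [T → ( E )]
(E) => (T)   [E → T]
(T) => ((E))   [T → ( E )]
((E)) => ((T))   [E → T]
((T)) => (((E)))   [T → ( E )]
(((E))) => (((T)))   [E → T]
(((T))) => (((x)))   [T → x]

E=>T=>(E)=>(T)=>((E))=>((T))=>(((E)))=>(((T)))=>(((x)))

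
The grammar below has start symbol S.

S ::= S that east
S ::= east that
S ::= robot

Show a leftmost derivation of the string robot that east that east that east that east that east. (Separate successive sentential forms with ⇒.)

S ⇒ S that east   [S ::= S that east]
S that east ⇒ S that east that east   [S ::= S that east]
S that east that east ⇒ S that east that east that east   [S ::= S that east]
S that east that east that east ⇒ S that east that east that east that east   [S ::= S that east]
S that east that east that east that east ⇒ S that east that east that east that east that east   [S ::= S that east]
S that east that east that east that east that east ⇒ robot that east that east that east that east that east   [S ::= robot]

S ⇒ S that east ⇒ S that east that east ⇒ S that east that east that east ⇒ S that east that east that east that east ⇒ S that east that east that east that east that east ⇒ robot that east that east that east that east that east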